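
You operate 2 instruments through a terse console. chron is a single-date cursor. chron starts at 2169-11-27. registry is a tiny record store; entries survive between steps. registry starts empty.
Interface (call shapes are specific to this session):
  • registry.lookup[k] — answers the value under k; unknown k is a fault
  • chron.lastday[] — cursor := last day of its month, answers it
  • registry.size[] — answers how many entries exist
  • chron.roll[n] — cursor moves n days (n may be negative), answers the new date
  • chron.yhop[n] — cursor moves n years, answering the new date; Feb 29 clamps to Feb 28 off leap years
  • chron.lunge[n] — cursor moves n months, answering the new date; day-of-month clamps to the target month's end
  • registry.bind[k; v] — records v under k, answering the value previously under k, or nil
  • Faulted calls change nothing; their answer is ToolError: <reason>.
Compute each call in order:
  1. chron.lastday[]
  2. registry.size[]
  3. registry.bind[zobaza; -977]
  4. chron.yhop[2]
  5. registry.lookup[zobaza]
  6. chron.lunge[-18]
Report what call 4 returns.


$ chron.lastday
[out] 2169-11-30
$ registry.size
[out] 0
$ registry.bind k='zobaza' v='-977'
[out] nil
$ chron.yhop n='2'
[out] 2171-11-30
$ registry.lookup k='zobaza'
[out] -977
$ chron.lunge n='-18'
[out] 2170-05-30

Answer: 2171-11-30


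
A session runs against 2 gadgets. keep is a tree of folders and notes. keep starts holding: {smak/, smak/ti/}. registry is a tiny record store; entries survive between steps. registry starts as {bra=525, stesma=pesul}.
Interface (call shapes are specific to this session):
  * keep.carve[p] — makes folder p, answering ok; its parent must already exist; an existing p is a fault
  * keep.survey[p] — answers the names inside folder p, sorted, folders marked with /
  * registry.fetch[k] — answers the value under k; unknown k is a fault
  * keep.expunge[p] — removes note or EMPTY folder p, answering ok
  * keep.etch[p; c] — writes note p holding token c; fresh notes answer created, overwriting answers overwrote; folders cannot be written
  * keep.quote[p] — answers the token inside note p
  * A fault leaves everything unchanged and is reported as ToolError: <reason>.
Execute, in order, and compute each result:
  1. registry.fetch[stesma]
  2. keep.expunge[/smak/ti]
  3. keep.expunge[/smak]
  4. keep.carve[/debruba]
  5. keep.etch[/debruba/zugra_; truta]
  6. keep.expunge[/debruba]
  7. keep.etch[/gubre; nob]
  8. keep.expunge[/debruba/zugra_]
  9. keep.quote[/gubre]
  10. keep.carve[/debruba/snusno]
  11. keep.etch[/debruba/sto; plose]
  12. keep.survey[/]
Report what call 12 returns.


Answer: [debruba/, gubre]

Derivation:
·→ registry.fetch(k: stesma)
·← pesul
·→ keep.expunge(p: /smak/ti)
·← ok
·→ keep.expunge(p: /smak)
·← ok
·→ keep.carve(p: /debruba)
·← ok
·→ keep.etch(p: /debruba/zugra_, c: truta)
·← created
·→ keep.expunge(p: /debruba)
·← ToolError: not empty
·→ keep.etch(p: /gubre, c: nob)
·← created
·→ keep.expunge(p: /debruba/zugra_)
·← ok
·→ keep.quote(p: /gubre)
·← nob
·→ keep.carve(p: /debruba/snusno)
·← ok
·→ keep.etch(p: /debruba/sto, c: plose)
·← created
·→ keep.survey(p: /)
·← [debruba/, gubre]


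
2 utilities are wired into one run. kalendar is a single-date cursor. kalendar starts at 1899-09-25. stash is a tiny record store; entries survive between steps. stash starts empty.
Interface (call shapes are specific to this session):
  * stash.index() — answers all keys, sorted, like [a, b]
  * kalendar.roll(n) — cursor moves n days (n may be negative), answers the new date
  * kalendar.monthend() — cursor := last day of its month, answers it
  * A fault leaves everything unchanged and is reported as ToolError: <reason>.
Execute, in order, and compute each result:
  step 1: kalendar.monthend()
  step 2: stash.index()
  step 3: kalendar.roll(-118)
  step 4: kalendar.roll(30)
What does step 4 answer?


Answer: 1899-07-04

Derivation:
CALL kalendar.monthend[]
RET  1899-09-30
CALL stash.index[]
RET  []
CALL kalendar.roll[n→-118]
RET  1899-06-04
CALL kalendar.roll[n→30]
RET  1899-07-04


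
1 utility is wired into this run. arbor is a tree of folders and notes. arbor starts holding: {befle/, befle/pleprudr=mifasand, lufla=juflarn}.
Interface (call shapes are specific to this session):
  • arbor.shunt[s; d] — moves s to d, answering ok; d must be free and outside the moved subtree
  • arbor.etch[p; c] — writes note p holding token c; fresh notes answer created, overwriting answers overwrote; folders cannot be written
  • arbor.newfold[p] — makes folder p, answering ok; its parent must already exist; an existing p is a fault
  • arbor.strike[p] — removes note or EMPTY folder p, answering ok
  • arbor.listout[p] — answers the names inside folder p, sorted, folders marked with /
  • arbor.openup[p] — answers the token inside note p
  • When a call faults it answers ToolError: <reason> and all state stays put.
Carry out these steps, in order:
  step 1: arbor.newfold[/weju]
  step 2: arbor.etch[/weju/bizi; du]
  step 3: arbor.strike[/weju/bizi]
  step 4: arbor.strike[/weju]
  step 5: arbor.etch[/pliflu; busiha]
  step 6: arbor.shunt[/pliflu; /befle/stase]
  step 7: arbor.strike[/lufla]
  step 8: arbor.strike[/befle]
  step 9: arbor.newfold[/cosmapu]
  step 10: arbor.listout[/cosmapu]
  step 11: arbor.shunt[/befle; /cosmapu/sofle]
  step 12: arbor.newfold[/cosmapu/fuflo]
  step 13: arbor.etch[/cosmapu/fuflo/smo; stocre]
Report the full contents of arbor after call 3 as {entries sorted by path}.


Answer: {befle/, befle/pleprudr=mifasand, lufla=juflarn, weju/}

Derivation:
! arbor.newfold(p='/weju') == ok
! arbor.etch(p='/weju/bizi', c='du') == created
! arbor.strike(p='/weju/bizi') == ok
! arbor.strike(p='/weju') == ok
! arbor.etch(p='/pliflu', c='busiha') == created
! arbor.shunt(s='/pliflu', d='/befle/stase') == ok
! arbor.strike(p='/lufla') == ok
! arbor.strike(p='/befle') == ToolError: not empty
! arbor.newfold(p='/cosmapu') == ok
! arbor.listout(p='/cosmapu') == []
! arbor.shunt(s='/befle', d='/cosmapu/sofle') == ok
! arbor.newfold(p='/cosmapu/fuflo') == ok
! arbor.etch(p='/cosmapu/fuflo/smo', c='stocre') == created


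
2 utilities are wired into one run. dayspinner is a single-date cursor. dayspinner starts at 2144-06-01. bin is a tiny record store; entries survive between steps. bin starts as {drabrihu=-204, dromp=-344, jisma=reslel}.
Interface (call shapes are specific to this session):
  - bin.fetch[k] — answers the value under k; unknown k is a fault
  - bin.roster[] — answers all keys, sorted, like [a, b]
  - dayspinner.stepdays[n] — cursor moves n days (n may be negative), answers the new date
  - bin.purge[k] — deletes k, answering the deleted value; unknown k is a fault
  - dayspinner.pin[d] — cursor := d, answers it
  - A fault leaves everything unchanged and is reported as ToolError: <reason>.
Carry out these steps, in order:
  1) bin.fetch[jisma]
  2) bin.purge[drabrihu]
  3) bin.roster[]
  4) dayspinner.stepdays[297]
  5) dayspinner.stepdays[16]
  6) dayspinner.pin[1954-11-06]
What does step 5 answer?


Answer: 2145-04-10

Derivation:
! 1. bin.fetch(k=jisma) ~> reslel
! 2. bin.purge(k=drabrihu) ~> -204
! 3. bin.roster() ~> [dromp, jisma]
! 4. dayspinner.stepdays(n=297) ~> 2145-03-25
! 5. dayspinner.stepdays(n=16) ~> 2145-04-10
! 6. dayspinner.pin(d=1954-11-06) ~> 1954-11-06


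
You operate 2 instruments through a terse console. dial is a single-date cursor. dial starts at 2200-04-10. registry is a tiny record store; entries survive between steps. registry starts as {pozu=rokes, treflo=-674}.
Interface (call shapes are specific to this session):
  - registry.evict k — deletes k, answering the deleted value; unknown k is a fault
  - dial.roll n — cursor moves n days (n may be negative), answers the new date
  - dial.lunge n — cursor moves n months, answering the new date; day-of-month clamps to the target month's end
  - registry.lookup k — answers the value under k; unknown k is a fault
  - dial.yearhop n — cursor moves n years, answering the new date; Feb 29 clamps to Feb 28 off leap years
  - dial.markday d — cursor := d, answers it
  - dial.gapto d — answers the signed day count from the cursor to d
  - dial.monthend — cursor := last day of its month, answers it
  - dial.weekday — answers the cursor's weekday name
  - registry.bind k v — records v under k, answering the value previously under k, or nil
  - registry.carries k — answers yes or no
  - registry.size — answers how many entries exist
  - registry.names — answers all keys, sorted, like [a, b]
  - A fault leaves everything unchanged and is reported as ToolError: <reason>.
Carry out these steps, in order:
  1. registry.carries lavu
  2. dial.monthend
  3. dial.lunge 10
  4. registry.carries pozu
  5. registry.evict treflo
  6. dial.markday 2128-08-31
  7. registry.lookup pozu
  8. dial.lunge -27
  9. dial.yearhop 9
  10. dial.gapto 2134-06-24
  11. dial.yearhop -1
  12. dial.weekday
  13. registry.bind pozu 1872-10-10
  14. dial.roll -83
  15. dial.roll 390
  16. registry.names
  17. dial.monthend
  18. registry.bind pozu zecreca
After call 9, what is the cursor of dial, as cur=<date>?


Act: carries[k='lavu']
Obs: no
Act: monthend[]
Obs: 2200-04-30
Act: lunge[n='10']
Obs: 2201-02-28
Act: carries[k='pozu']
Obs: yes
Act: evict[k='treflo']
Obs: -674
Act: markday[d='2128-08-31']
Obs: 2128-08-31
Act: lookup[k='pozu']
Obs: rokes
Act: lunge[n='-27']
Obs: 2126-05-31
Act: yearhop[n='9']
Obs: 2135-05-31
Act: gapto[d='2134-06-24']
Obs: -341
Act: yearhop[n='-1']
Obs: 2134-05-31
Act: weekday[]
Obs: Monday
Act: bind[k='pozu'; v='1872-10-10']
Obs: rokes
Act: roll[n='-83']
Obs: 2134-03-09
Act: roll[n='390']
Obs: 2135-04-03
Act: names[]
Obs: [pozu]
Act: monthend[]
Obs: 2135-04-30
Act: bind[k='pozu'; v='zecreca']
Obs: 1872-10-10

Answer: cur=2135-05-31


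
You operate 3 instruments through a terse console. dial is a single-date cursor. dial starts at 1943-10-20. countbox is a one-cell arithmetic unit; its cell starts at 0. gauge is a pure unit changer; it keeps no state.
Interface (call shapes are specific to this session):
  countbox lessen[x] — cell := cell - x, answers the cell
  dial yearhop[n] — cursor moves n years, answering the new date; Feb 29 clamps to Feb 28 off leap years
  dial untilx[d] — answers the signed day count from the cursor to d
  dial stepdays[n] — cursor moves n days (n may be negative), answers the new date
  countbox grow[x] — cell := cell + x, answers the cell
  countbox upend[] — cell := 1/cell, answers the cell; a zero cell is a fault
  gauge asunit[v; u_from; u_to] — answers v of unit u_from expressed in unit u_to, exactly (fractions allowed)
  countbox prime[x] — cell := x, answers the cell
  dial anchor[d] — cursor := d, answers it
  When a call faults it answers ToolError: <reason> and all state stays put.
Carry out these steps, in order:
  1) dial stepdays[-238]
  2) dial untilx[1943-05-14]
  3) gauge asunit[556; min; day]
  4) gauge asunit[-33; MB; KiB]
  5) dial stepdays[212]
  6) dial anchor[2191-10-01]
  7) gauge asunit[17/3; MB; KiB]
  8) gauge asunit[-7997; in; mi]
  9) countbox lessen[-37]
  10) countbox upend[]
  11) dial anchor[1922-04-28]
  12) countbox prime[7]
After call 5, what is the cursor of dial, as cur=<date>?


Answer: cur=1943-09-24

Derivation:
Step: dial stepdays[n→-238]
Result: 1943-02-24
Step: dial untilx[d→1943-05-14]
Result: 79
Step: gauge asunit[v→556; u_from→min; u_to→day]
Result: 139/360
Step: gauge asunit[v→-33; u_from→MB; u_to→KiB]
Result: -515625/16
Step: dial stepdays[n→212]
Result: 1943-09-24
Step: dial anchor[d→2191-10-01]
Result: 2191-10-01
Step: gauge asunit[v→17/3; u_from→MB; u_to→KiB]
Result: 265625/48
Step: gauge asunit[v→-7997; u_from→in; u_to→mi]
Result: -727/5760
Step: countbox lessen[x→-37]
Result: 37
Step: countbox upend[]
Result: 1/37
Step: dial anchor[d→1922-04-28]
Result: 1922-04-28
Step: countbox prime[x→7]
Result: 7


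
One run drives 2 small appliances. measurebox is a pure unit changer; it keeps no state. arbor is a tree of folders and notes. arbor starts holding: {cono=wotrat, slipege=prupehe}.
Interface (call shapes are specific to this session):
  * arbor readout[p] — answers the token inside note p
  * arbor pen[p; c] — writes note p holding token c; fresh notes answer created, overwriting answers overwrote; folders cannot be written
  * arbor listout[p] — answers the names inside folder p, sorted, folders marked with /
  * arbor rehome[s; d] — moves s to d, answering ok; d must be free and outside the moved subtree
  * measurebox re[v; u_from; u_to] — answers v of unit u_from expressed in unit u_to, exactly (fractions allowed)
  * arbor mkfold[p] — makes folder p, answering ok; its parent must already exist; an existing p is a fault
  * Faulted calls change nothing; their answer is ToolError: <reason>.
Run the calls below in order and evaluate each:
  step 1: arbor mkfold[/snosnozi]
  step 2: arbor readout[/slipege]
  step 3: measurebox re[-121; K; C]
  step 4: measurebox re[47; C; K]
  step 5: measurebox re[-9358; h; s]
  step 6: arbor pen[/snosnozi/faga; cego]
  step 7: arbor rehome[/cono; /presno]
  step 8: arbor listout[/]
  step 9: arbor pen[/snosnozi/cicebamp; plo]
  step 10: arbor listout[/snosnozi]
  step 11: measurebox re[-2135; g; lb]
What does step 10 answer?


>> arbor mkfold(p='/snosnozi')
<< ok
>> arbor readout(p='/slipege')
<< prupehe
>> measurebox re(v='-121', u_from='K', u_to='C')
<< -7883/20
>> measurebox re(v='47', u_from='C', u_to='K')
<< 6403/20
>> measurebox re(v='-9358', u_from='h', u_to='s')
<< -33688800
>> arbor pen(p='/snosnozi/faga', c='cego')
<< created
>> arbor rehome(s='/cono', d='/presno')
<< ok
>> arbor listout(p='/')
<< [presno, slipege, snosnozi/]
>> arbor pen(p='/snosnozi/cicebamp', c='plo')
<< created
>> arbor listout(p='/snosnozi')
<< [cicebamp, faga]
>> measurebox re(v='-2135', u_from='g', u_to='lb')
<< -30500000/6479891

Answer: [cicebamp, faga]


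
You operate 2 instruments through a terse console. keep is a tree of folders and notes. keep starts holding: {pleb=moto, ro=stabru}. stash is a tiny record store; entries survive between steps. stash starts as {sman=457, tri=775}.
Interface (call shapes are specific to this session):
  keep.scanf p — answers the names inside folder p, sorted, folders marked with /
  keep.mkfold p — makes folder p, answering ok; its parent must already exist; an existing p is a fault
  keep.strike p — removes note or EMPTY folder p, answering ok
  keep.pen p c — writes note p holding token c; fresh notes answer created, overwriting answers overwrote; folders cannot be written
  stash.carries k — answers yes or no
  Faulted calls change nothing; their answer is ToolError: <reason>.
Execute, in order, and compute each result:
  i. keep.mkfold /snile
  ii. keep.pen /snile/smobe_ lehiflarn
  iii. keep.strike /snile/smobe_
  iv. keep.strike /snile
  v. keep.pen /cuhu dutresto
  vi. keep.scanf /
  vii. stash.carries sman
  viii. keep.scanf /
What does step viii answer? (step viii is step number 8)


·→ mkfold(p→/snile)
·← ok
·→ pen(p→/snile/smobe_, c→lehiflarn)
·← created
·→ strike(p→/snile/smobe_)
·← ok
·→ strike(p→/snile)
·← ok
·→ pen(p→/cuhu, c→dutresto)
·← created
·→ scanf(p→/)
·← [cuhu, pleb, ro]
·→ carries(k→sman)
·← yes
·→ scanf(p→/)
·← [cuhu, pleb, ro]

Answer: [cuhu, pleb, ro]


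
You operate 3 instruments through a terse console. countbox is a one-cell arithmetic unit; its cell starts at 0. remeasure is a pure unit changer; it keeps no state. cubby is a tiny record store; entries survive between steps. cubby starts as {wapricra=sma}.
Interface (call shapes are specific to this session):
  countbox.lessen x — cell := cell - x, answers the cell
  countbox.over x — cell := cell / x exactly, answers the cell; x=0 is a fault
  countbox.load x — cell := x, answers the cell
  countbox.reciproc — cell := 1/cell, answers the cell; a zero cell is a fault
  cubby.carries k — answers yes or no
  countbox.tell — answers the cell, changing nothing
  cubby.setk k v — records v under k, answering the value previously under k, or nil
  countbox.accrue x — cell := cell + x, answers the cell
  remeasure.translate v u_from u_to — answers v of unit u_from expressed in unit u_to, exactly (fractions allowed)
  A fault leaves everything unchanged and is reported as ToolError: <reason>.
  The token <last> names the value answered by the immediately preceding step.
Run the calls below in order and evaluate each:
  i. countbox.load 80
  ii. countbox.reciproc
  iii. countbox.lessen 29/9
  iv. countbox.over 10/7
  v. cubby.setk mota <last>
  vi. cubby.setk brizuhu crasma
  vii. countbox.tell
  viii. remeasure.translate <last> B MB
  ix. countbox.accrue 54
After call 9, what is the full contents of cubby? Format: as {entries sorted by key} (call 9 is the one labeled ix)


Act: countbox.load[80]
Obs: 80
Act: countbox.reciproc[]
Obs: 1/80
Act: countbox.lessen[29/9]
Obs: -2311/720
Act: countbox.over[10/7]
Obs: -16177/7200
Act: cubby.setk[mota; <last>]
Obs: nil
Act: cubby.setk[brizuhu; crasma]
Obs: nil
Act: countbox.tell[]
Obs: -16177/7200
Act: remeasure.translate[<last>; B; MB]
Obs: -16177/7200000000
Act: countbox.accrue[54]
Obs: 372623/7200

Answer: {brizuhu=crasma, mota=-16177/7200, wapricra=sma}


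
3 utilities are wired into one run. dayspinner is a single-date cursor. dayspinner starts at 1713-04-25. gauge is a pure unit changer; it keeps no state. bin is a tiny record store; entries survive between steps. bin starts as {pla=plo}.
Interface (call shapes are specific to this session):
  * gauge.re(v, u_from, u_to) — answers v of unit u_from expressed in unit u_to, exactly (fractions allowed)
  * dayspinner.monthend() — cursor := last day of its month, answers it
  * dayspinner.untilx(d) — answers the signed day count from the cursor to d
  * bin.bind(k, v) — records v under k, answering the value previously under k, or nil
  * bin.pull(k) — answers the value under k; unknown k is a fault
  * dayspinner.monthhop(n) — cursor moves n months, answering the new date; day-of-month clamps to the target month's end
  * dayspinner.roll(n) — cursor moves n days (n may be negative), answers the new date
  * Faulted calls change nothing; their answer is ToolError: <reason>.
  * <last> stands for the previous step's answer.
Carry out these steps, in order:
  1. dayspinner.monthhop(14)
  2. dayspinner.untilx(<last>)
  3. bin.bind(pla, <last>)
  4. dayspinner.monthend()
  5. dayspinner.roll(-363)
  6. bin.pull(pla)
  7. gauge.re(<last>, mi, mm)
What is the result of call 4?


Answer: 1714-06-30

Derivation:
% dayspinner.monthhop 14
  1714-06-25
% dayspinner.untilx <last>
  0
% bin.bind pla <last>
  plo
% dayspinner.monthend
  1714-06-30
% dayspinner.roll -363
  1713-07-02
% bin.pull pla
  0
% gauge.re <last> mi mm
  0


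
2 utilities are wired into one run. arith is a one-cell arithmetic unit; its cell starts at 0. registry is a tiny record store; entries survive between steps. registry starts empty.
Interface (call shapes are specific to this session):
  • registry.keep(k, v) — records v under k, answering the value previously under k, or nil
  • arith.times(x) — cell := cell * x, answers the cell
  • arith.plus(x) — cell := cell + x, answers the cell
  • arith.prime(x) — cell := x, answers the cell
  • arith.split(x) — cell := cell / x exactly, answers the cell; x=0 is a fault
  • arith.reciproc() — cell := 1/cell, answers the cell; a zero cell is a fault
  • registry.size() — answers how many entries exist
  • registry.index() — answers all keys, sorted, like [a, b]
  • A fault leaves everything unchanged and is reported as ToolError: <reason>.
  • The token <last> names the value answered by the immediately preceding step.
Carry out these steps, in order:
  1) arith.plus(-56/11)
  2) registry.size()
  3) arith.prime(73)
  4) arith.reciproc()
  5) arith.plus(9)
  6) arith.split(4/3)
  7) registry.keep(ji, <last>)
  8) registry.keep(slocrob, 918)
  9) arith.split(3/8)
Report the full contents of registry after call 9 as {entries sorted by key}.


Answer: {ji=987/146, slocrob=918}

Derivation:
Step: arith.plus[-56/11]
Result: -56/11
Step: registry.size[]
Result: 0
Step: arith.prime[73]
Result: 73
Step: arith.reciproc[]
Result: 1/73
Step: arith.plus[9]
Result: 658/73
Step: arith.split[4/3]
Result: 987/146
Step: registry.keep[ji; <last>]
Result: nil
Step: registry.keep[slocrob; 918]
Result: nil
Step: arith.split[3/8]
Result: 1316/73


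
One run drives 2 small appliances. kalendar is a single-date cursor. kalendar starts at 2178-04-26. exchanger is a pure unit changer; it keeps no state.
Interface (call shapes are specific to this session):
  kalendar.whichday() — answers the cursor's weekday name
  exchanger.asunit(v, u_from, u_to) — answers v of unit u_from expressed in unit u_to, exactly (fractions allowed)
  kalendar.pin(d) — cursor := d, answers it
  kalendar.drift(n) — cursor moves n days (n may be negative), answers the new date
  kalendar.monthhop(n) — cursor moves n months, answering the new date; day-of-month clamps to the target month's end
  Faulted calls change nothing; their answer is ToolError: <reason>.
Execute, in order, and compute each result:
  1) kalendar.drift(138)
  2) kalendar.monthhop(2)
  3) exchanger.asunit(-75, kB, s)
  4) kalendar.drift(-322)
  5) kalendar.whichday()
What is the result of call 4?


Answer: 2177-12-24

Derivation:
I try kalendar.drift using n: 138, giving 2178-09-11.
I call kalendar.monthhop using n: 2, → 2178-11-11.
I use exchanger.asunit using v: -75, u_from: kB, u_to: s, and get ToolError: incompatible units.
Using kalendar.drift using n: -322, and get 2177-12-24.
I invoke kalendar.whichday(), which returns Wednesday.


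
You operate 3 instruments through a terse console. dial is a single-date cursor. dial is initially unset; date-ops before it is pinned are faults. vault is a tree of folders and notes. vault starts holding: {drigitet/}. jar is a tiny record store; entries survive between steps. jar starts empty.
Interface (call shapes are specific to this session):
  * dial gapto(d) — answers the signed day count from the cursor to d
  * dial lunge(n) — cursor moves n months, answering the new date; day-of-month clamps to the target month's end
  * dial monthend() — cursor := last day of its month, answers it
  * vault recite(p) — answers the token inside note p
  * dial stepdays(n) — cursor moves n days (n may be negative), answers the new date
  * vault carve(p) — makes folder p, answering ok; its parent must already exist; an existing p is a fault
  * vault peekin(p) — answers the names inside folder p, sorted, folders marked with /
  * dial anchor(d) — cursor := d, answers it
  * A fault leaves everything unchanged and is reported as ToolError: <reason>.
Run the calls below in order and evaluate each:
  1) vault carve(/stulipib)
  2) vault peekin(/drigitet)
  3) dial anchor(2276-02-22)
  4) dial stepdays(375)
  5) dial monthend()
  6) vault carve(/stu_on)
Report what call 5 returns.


Now I run vault carve using /stulipib, → ok.
I call vault peekin using /drigitet, giving [].
Next I call dial anchor using 2276-02-22, and get 2276-02-22.
Invoking dial stepdays using 375: 2277-03-03.
I invoke dial monthend(), which returns 2277-03-31.
I run vault carve using /stu_on, which returns ok.

Answer: 2277-03-31


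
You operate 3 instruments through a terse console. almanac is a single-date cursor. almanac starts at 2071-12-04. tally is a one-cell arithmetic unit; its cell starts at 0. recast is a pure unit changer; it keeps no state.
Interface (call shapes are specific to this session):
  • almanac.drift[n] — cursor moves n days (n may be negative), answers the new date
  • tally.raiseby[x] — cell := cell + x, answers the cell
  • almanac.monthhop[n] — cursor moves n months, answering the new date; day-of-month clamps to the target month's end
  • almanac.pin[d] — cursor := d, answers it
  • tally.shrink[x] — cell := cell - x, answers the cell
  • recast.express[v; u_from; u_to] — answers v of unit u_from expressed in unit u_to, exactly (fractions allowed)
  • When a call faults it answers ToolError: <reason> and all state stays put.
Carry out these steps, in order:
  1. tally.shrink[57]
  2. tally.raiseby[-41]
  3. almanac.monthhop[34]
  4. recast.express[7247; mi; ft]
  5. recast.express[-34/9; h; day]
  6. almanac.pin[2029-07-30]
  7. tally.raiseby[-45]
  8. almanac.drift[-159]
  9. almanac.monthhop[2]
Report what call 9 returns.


I use tally.shrink with x→57, and get -57.
Now I run tally.raiseby with x→-41, and get -98.
Now I run almanac.monthhop with n→34: 2074-10-04.
Invoking recast.express with v→7247, u_from→mi, u_to→ft, which returns 38264160.
Calling recast.express with v→-34/9, u_from→h, u_to→day: -17/108.
Now I run almanac.pin with d→2029-07-30, and see 2029-07-30.
I call tally.raiseby with x→-45, — result: -143.
Now I run almanac.drift with n→-159, and observe 2029-02-21.
Using almanac.monthhop with n→2, and see 2029-04-21.

Answer: 2029-04-21


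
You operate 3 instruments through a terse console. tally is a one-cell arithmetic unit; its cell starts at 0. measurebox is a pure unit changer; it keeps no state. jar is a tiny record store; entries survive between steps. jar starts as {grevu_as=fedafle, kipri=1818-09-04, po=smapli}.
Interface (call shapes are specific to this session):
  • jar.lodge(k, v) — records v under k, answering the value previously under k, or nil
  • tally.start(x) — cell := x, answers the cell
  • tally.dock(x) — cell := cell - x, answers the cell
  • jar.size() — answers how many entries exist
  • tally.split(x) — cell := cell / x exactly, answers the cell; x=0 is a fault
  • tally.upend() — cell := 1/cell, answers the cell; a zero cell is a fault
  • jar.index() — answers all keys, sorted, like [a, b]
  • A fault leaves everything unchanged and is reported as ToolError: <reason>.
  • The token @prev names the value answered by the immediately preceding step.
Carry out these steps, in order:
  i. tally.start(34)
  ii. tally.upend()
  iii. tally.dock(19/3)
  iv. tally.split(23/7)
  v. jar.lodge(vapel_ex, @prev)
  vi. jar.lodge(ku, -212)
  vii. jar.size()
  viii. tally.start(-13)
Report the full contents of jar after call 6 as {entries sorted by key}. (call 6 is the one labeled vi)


==> tally.start(x='34')
<== 34
==> tally.upend()
<== 1/34
==> tally.dock(x='19/3')
<== -643/102
==> tally.split(x='23/7')
<== -4501/2346
==> jar.lodge(k='vapel_ex', v='@prev')
<== nil
==> jar.lodge(k='ku', v='-212')
<== nil
==> jar.size()
<== 5
==> tally.start(x='-13')
<== -13

Answer: {grevu_as=fedafle, kipri=1818-09-04, ku=-212, po=smapli, vapel_ex=-4501/2346}


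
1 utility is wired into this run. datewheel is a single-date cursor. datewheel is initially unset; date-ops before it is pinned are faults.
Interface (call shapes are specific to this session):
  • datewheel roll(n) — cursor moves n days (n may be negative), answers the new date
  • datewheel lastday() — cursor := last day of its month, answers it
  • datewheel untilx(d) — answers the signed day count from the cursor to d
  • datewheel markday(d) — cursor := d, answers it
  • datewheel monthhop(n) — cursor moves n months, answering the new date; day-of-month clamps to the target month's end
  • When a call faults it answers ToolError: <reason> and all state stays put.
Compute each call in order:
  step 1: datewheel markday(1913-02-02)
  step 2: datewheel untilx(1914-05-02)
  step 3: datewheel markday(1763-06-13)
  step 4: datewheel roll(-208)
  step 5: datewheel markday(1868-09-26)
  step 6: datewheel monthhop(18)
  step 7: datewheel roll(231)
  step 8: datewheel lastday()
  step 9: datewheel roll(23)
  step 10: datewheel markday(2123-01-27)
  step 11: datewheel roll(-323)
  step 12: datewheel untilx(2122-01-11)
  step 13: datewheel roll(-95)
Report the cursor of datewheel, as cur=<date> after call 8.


Answer: cur=1870-11-30

Derivation:
Calling datewheel markday on 1913-02-02, and see 1913-02-02.
Then datewheel untilx on 1914-05-02, yielding 454.
I call datewheel markday on 1763-06-13, which returns 1763-06-13.
I invoke datewheel roll on -208: 1762-11-17.
Invoking datewheel markday on 1868-09-26, yielding 1868-09-26.
I invoke datewheel monthhop on 18, giving 1870-03-26.
Now I run datewheel roll on 231, yielding 1870-11-12.
I call datewheel lastday, → 1870-11-30.
Next I call datewheel roll on 23, and get 1870-12-23.
I try datewheel markday on 2123-01-27, and get 2123-01-27.
I try datewheel roll on -323, — result: 2122-03-10.
Now I run datewheel untilx on 2122-01-11, yielding -58.
Calling datewheel roll on -95, and see 2121-12-05.


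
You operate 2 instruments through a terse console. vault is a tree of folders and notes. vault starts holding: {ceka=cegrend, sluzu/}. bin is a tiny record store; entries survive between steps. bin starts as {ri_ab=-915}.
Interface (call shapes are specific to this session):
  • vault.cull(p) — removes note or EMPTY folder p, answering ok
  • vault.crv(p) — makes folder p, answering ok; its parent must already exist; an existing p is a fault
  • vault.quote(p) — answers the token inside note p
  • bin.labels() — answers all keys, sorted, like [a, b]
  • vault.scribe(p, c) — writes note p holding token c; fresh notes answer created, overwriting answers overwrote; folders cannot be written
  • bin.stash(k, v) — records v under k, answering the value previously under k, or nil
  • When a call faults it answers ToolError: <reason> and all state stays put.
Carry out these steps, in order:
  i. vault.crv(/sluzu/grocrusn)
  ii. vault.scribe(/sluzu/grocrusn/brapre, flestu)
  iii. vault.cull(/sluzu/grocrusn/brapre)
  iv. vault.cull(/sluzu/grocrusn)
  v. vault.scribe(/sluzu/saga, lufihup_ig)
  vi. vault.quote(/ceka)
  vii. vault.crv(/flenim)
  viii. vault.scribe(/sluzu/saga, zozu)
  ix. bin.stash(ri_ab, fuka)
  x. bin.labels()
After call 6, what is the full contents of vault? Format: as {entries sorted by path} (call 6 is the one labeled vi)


→ crv(p→/sluzu/grocrusn)
← ok
→ scribe(p→/sluzu/grocrusn/brapre, c→flestu)
← created
→ cull(p→/sluzu/grocrusn/brapre)
← ok
→ cull(p→/sluzu/grocrusn)
← ok
→ scribe(p→/sluzu/saga, c→lufihup_ig)
← created
→ quote(p→/ceka)
← cegrend
→ crv(p→/flenim)
← ok
→ scribe(p→/sluzu/saga, c→zozu)
← overwrote
→ stash(k→ri_ab, v→fuka)
← -915
→ labels()
← [ri_ab]

Answer: {ceka=cegrend, sluzu/, sluzu/saga=lufihup_ig}


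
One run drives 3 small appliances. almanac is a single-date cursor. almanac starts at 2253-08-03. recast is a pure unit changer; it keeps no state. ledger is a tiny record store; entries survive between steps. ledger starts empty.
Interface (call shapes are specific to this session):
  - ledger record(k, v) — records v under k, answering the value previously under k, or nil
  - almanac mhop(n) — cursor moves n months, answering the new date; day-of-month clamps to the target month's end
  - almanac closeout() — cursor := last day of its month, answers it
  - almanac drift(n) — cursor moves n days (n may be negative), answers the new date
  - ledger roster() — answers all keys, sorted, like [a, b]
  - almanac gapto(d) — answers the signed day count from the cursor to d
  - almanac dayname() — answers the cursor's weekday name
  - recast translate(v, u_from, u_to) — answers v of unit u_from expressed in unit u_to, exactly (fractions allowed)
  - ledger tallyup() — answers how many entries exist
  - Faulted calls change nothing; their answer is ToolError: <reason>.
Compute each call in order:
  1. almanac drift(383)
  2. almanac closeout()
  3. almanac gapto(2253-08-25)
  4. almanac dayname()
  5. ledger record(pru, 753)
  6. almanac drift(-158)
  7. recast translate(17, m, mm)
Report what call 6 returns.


Answer: 2254-03-26

Derivation:
# almanac drift(383) == 2254-08-21
# almanac closeout() == 2254-08-31
# almanac gapto(2253-08-25) == -371
# almanac dayname() == Thursday
# ledger record(pru, 753) == nil
# almanac drift(-158) == 2254-03-26
# recast translate(17, m, mm) == 17000


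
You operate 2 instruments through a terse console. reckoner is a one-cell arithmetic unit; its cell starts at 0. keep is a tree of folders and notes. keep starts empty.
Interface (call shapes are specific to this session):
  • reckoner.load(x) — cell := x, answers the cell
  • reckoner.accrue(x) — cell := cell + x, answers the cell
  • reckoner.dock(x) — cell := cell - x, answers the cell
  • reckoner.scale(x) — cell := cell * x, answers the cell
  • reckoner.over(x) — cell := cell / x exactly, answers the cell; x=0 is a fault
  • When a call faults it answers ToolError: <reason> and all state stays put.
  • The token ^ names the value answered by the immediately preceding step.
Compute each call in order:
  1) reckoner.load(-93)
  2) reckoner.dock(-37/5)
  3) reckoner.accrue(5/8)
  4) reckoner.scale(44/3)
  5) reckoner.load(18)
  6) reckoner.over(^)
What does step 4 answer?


Answer: -12463/10

Derivation:
·→ reckoner.load(x→-93)
·← -93
·→ reckoner.dock(x→-37/5)
·← -428/5
·→ reckoner.accrue(x→5/8)
·← -3399/40
·→ reckoner.scale(x→44/3)
·← -12463/10
·→ reckoner.load(x→18)
·← 18
·→ reckoner.over(x→^)
·← 1


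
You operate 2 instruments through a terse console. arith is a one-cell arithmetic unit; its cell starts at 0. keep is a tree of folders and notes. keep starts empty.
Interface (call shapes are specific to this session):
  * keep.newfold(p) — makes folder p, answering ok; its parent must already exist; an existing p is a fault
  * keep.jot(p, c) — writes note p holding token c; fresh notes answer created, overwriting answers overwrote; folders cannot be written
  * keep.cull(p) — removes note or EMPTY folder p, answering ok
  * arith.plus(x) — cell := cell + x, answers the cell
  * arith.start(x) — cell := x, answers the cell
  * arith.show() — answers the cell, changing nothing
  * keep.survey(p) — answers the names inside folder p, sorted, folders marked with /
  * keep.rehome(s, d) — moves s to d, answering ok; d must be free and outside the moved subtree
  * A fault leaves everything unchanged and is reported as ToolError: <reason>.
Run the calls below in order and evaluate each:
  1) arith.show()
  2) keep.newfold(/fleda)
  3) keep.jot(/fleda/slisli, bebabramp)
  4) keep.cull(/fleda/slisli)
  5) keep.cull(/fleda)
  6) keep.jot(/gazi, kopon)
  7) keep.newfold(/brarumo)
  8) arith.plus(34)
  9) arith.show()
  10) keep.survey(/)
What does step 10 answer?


Answer: [brarumo/, gazi]

Derivation:
I run arith.show(), giving 0.
Invoking keep.newfold passing /fleda, and get ok.
Calling keep.jot passing /fleda/slisli, bebabramp, and observe created.
I run keep.cull passing /fleda/slisli, yielding ok.
I run keep.cull passing /fleda, which returns ok.
I invoke keep.jot passing /gazi, kopon, which returns created.
I try keep.newfold passing /brarumo, yielding ok.
I use arith.plus passing 34, — result: 34.
Now I run arith.show(), which returns 34.
I use keep.survey passing /, which returns [brarumo/, gazi].


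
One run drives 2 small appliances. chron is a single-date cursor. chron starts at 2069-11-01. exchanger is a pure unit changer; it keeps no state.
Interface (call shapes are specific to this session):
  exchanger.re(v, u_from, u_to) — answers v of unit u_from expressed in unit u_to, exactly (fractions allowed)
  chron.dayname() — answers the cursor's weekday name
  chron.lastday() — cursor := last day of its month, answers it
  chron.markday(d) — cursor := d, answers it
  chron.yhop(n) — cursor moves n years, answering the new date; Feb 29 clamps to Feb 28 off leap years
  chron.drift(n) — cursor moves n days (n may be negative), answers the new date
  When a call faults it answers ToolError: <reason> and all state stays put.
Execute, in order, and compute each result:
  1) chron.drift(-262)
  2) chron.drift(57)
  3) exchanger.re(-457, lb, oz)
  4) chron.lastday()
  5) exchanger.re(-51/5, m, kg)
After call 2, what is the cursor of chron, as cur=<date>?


Answer: cur=2069-04-10

Derivation:
// 1. chron.drift(n: -262) -> 2069-02-12
// 2. chron.drift(n: 57) -> 2069-04-10
// 3. exchanger.re(v: -457, u_from: lb, u_to: oz) -> -7312
// 4. chron.lastday() -> 2069-04-30
// 5. exchanger.re(v: -51/5, u_from: m, u_to: kg) -> ToolError: incompatible units


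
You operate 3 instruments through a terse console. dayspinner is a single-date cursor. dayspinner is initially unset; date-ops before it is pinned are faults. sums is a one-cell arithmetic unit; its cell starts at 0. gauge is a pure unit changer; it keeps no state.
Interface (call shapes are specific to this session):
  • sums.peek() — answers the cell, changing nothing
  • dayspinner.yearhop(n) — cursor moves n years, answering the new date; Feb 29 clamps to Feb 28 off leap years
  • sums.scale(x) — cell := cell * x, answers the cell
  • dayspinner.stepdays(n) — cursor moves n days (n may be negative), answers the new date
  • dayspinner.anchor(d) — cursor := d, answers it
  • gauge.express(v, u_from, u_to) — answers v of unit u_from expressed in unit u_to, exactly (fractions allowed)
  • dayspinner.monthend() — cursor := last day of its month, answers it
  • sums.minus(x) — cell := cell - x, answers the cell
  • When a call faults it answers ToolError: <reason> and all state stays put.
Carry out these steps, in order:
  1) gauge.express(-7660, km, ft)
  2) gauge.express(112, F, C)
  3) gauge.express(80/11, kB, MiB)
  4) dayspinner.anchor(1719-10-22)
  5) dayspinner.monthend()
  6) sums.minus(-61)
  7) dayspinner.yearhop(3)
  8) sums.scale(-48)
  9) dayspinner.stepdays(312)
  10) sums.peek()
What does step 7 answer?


# 1. gauge.express(v→-7660, u_from→km, u_to→ft) -> -9575000000/381
# 2. gauge.express(v→112, u_from→F, u_to→C) -> 400/9
# 3. gauge.express(v→80/11, u_from→kB, u_to→MiB) -> 625/90112
# 4. dayspinner.anchor(d→1719-10-22) -> 1719-10-22
# 5. dayspinner.monthend() -> 1719-10-31
# 6. sums.minus(x→-61) -> 61
# 7. dayspinner.yearhop(n→3) -> 1722-10-31
# 8. sums.scale(x→-48) -> -2928
# 9. dayspinner.stepdays(n→312) -> 1723-09-08
# 10. sums.peek() -> -2928

Answer: 1722-10-31


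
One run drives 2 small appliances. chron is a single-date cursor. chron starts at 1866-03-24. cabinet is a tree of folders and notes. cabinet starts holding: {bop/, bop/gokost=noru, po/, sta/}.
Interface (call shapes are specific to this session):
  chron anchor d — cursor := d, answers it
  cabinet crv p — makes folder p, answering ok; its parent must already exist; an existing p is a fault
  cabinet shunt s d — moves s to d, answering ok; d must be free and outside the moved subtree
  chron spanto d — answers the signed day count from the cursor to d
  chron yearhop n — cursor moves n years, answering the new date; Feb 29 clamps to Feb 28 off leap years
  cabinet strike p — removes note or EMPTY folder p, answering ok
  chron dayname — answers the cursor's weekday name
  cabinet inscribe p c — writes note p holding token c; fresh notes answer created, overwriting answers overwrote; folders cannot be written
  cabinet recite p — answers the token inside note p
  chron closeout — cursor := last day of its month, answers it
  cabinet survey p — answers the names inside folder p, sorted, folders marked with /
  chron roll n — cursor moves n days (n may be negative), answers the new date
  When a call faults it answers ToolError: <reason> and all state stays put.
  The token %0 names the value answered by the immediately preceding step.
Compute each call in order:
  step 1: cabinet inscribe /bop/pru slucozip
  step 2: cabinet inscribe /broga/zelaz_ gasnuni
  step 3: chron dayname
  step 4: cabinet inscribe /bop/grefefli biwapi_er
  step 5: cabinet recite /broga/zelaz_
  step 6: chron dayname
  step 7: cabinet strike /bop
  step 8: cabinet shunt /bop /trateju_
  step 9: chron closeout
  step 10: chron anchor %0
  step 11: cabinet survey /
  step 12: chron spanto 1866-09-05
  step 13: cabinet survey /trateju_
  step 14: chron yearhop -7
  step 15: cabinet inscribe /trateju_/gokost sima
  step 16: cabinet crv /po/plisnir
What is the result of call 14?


I run cabinet inscribe(p='/bop/pru', c='slucozip'), which returns created.
I try cabinet inscribe(p='/broga/zelaz_', c='gasnuni'), and get ToolError: no parent.
Next I call chron dayname: Saturday.
I run cabinet inscribe(p='/bop/grefefli', c='biwapi_er'), and see created.
I call cabinet recite(p='/broga/zelaz_'), → ToolError: not found.
I run chron dayname(), which returns Saturday.
I try cabinet strike(p='/bop'), which returns ToolError: not empty.
Then cabinet shunt(s='/bop', d='/trateju_'), yielding ok.
I invoke chron closeout, yielding 1866-03-31.
I invoke chron anchor(d='%0'), and see 1866-03-31.
I run cabinet survey(p='/'), which returns [po/, sta/, trateju_/].
Now I run chron spanto(d='1866-09-05'), and get 158.
I use cabinet survey(p='/trateju_'), and get [gokost, grefefli, pru].
I run chron yearhop(n='-7'): 1859-03-31.
Next I call cabinet inscribe(p='/trateju_/gokost', c='sima'), — result: overwrote.
Then cabinet crv(p='/po/plisnir'), and see ok.

Answer: 1859-03-31
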